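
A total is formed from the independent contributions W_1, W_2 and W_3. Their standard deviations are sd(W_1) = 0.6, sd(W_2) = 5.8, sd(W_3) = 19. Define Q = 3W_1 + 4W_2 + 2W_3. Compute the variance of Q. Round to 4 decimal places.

1985.4800

Var(W_1) = 0.36, Var(W_2) = 33.64, Var(W_3) = 361
By independence, Var(Q) = (3)²Var(W_1) + (4)²Var(W_2) + (2)²Var(W_3)
= (3)²·0.36 + (4)²·33.64 + (2)²·361 = 1985.48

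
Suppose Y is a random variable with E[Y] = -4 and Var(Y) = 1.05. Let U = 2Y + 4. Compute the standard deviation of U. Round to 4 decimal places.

Var(2Y + 4) = (2)²·1.05 = 4.2
SD(U) = √4.2 ≈ 2.0494

2.0494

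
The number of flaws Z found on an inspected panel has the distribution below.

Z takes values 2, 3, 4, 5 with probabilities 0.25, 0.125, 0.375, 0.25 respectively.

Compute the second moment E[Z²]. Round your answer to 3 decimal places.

14.375

E[Z²] = (2)²(0.25) + (3)²(0.125) + (4)²(0.375) + (5)²(0.25) = 14.375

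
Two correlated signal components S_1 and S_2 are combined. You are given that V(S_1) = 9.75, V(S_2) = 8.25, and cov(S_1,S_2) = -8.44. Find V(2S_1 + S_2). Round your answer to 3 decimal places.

V(2S_1 + S_2) = (2)²·V(S_1) + (1)²·V(S_2) + 2·(2)·(1)·cov(S_1,S_2)
= 4·9.75 + 1·8.25 + 4·-8.44 = 13.49

13.490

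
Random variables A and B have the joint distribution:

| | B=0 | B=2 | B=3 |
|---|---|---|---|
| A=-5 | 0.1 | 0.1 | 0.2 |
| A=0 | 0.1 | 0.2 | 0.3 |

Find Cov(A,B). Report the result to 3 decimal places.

0.200

E[A] = -2,  E[B] = 2.1
E[AB] = -4
Cov(A,B) = E[AB] − E[A]E[B] = -4 − (-2)(2.1) = 0.2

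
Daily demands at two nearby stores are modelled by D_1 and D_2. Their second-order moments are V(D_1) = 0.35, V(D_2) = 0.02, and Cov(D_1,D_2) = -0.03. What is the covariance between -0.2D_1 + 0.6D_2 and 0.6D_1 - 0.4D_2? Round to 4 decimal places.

Cov(-0.2D_1 + 0.6D_2, 0.6D_1 - 0.4D_2) = (-0.2)(0.6)V(D_1) + (0.6)(-0.4)V(D_2) + [(-0.2)(-0.4) + (0.6)(0.6)]Cov(D_1,D_2)
= -0.12·0.35 + -0.24·0.02 + 0.44·-0.03 = -0.06

-0.0600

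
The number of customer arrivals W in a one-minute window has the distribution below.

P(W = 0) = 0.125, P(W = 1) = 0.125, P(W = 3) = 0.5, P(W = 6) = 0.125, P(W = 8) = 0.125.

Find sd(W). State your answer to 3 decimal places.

E[W] = (0)(0.125) + (1)(0.125) + (3)(0.5) + (6)(0.125) + (8)(0.125) = 3.375
E[W²] = (0)²(0.125) + (1)²(0.125) + (3)²(0.5) + (6)²(0.125) + (8)²(0.125) = 17.125
Var(W) = E[W²] − (E[W])² = 17.125 − (3.375)² = 5.734375
sd(W) = √5.734375 ≈ 2.395

2.395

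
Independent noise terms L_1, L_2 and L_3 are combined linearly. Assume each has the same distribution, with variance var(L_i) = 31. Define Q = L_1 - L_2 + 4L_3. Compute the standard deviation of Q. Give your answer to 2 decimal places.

23.62

By independence, var(Q) = (1)²var(L_1) + (-1)²var(L_2) + (4)²var(L_3)
= (1)²·31 + (-1)²·31 + (4)²·31 = 558
SD(Q) = √558 ≈ 23.62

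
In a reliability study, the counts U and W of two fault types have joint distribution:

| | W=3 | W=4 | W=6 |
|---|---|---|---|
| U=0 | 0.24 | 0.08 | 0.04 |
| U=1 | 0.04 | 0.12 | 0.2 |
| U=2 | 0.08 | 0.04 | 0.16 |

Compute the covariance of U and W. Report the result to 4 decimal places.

E[U] = 0.92,  E[W] = 4.44
E[UW] = 4.52
cov(U,W) = E[UW] − E[U]E[W] = 4.52 − (0.92)(4.44) = 0.4352

0.4352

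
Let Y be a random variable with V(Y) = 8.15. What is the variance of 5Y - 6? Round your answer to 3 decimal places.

V(5Y - 6) = (5)²·V(Y) = 25·8.15 = 203.75

203.750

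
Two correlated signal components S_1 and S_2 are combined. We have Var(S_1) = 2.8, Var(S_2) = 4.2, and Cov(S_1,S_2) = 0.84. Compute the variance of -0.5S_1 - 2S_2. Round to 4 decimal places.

Var(-0.5S_1 - 2S_2) = (-0.5)²·Var(S_1) + (-2)²·Var(S_2) + 2·(-0.5)·(-2)·Cov(S_1,S_2)
= 0.25·2.8 + 4·4.2 + 2·0.84 = 19.18

19.1800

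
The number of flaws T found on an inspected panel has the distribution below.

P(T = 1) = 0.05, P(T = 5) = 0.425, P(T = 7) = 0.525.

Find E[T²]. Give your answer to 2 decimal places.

36.40

E[T²] = (1)²(0.05) + (5)²(0.425) + (7)²(0.525) = 36.4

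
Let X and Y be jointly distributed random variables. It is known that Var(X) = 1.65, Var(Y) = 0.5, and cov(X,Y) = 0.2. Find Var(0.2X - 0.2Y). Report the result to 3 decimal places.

0.070

Var(0.2X - 0.2Y) = (0.2)²·Var(X) + (-0.2)²·Var(Y) + 2·(0.2)·(-0.2)·cov(X,Y)
= 0.04·1.65 + 0.04·0.5 + -0.08·0.2 = 0.07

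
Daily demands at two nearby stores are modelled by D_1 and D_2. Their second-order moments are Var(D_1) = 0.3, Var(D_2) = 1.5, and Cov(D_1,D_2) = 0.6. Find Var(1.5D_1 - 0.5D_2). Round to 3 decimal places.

0.150

Var(1.5D_1 - 0.5D_2) = (1.5)²·Var(D_1) + (-0.5)²·Var(D_2) + 2·(1.5)·(-0.5)·Cov(D_1,D_2)
= 2.25·0.3 + 0.25·1.5 + -1.5·0.6 = 0.15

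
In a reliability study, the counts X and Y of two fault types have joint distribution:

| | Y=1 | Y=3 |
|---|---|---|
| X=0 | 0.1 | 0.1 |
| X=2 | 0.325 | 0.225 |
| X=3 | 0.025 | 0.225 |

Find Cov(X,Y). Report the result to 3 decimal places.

0.215

E[X] = 1.85,  E[Y] = 2.1
E[XY] = 4.1
Cov(X,Y) = E[XY] − E[X]E[Y] = 4.1 − (1.85)(2.1) = 0.215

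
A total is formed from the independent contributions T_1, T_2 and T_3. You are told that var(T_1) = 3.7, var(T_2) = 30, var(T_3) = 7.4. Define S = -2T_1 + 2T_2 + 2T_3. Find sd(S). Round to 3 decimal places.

12.822

By independence, var(S) = (-2)²var(T_1) + (2)²var(T_2) + (2)²var(T_3)
= (-2)²·3.7 + (2)²·30 + (2)²·7.4 = 164.4
sd(S) = √164.4 ≈ 12.822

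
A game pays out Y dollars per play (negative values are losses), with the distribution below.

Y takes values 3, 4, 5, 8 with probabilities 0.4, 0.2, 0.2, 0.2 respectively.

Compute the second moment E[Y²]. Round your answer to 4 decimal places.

E[Y²] = (3)²(0.4) + (4)²(0.2) + (5)²(0.2) + (8)²(0.2) = 24.6

24.6000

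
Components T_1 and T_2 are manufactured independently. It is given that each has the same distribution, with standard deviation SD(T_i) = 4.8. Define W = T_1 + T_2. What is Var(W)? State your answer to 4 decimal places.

Var(T_i) = (4.8)² = 23.04
By independence, Var(W) = (1)²Var(T_1) + (1)²Var(T_2)
= (1)²·23.04 + (1)²·23.04 = 46.08

46.0800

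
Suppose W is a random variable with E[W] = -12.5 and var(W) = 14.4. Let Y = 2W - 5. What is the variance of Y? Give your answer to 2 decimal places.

var(2W - 5) = (2)²·var(W) = 4·14.4 = 57.6

57.60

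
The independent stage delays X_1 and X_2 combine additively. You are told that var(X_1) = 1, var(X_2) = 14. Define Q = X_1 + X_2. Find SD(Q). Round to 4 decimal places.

3.8730

By independence, var(Q) = (1)²var(X_1) + (1)²var(X_2)
= (1)²·1 + (1)²·14 = 15
SD(Q) = √15 ≈ 3.8730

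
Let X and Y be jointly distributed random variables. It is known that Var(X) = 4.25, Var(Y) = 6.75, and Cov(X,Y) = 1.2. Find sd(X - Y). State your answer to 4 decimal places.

2.9326

Var(X - Y) = (1)²·Var(X) + (-1)²·Var(Y) + 2·(1)·(-1)·Cov(X,Y)
= 1·4.25 + 1·6.75 + -2·1.2 = 8.6
sd(X - Y) = √8.6 ≈ 2.9326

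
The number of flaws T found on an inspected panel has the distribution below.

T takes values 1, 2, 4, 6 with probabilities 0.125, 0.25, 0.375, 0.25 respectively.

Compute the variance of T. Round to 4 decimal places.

E[T] = (1)(0.125) + (2)(0.25) + (4)(0.375) + (6)(0.25) = 3.625
E[T²] = (1)²(0.125) + (2)²(0.25) + (4)²(0.375) + (6)²(0.25) = 16.125
Var(T) = E[T²] − (E[T])² = 16.125 − (3.625)² = 2.984375

2.9844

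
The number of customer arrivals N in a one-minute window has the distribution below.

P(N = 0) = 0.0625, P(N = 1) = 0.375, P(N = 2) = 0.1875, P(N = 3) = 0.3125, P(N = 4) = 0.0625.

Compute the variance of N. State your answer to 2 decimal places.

E[N] = (0)(0.0625) + (1)(0.375) + (2)(0.1875) + (3)(0.3125) + (4)(0.0625) = 1.9375
E[N²] = (0)²(0.0625) + (1)²(0.375) + (2)²(0.1875) + (3)²(0.3125) + (4)²(0.0625) = 4.9375
Var(N) = E[N²] − (E[N])² = 4.9375 − (1.9375)² = 1.18359375

1.18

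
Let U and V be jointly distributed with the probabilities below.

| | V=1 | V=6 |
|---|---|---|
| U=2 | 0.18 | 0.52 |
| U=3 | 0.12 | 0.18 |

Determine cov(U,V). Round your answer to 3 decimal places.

E[U] = 2.3,  E[V] = 4.5
E[UV] = 10.2
cov(U,V) = E[UV] − E[U]E[V] = 10.2 − (2.3)(4.5) = -0.15

-0.150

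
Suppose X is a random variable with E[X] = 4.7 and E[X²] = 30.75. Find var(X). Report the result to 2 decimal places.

8.66

var(X) = 30.75 − (4.7)² = 8.66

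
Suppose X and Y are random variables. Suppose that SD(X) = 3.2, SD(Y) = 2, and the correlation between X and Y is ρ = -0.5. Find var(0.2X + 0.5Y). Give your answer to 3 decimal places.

var(X) = (3.2)² = 10.24;  var(Y) = (2)² = 4
Cov(X,Y) = ρ·SD(X)·SD(Y) = -0.5·3.2·2 = -3.2
var(0.2X + 0.5Y) = (0.2)²·var(X) + (0.5)²·var(Y) + 2·(0.2)·(0.5)·Cov(X,Y)
= 0.04·10.24 + 0.25·4 + 0.2·-3.2 = 0.7696

0.770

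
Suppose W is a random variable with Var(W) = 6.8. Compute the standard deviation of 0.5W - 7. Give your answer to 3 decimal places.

Var(0.5W - 7) = (0.5)²·6.8 = 1.7
SD(0.5W - 7) = √1.7 ≈ 1.304

1.304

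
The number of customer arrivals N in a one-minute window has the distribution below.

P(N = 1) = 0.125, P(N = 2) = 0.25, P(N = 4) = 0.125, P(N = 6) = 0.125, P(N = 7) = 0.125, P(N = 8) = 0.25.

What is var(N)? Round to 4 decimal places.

7.1875

E[N] = (1)(0.125) + (2)(0.25) + (4)(0.125) + (6)(0.125) + (7)(0.125) + (8)(0.25) = 4.75
E[N²] = (1)²(0.125) + (2)²(0.25) + (4)²(0.125) + (6)²(0.125) + (7)²(0.125) + (8)²(0.25) = 29.75
var(N) = E[N²] − (E[N])² = 29.75 − (4.75)² = 7.1875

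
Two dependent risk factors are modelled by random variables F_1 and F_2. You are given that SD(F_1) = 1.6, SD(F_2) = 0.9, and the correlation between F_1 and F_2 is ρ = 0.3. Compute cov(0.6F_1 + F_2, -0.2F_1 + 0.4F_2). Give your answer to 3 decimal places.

0.034

Var(F_1) = (1.6)² = 2.56;  Var(F_2) = (0.9)² = 0.81
cov(F_1,F_2) = ρ·SD(F_1)·SD(F_2) = 0.3·1.6·0.9 = 0.432
cov(0.6F_1 + F_2, -0.2F_1 + 0.4F_2) = (0.6)(-0.2)Var(F_1) + (1)(0.4)Var(F_2) + [(0.6)(0.4) + (1)(-0.2)]cov(F_1,F_2)
= -0.12·2.56 + 0.4·0.81 + 0.04·0.432 = 0.03408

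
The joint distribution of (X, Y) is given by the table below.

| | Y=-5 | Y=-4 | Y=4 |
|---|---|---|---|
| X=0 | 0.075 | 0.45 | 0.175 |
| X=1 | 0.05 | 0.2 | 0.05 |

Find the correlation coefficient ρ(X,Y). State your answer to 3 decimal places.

E[X] = 0.3,  E[Y] = -2.325
E[XY] = -0.85
cov(X,Y) = E[XY] − E[X]E[Y] = -0.85 − (0.3)(-2.325) = -0.1525
Var(X) = 0.21,  Var(Y) = 11.719375
ρ = -0.1525 / √(0.21·11.719375) ≈ -0.097

-0.097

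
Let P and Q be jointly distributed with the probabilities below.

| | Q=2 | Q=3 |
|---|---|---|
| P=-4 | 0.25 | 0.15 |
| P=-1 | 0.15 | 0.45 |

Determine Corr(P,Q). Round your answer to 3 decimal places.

0.375

E[P] = -2.2,  E[Q] = 2.6
E[PQ] = -5.45
cov(P,Q) = E[PQ] − E[P]E[Q] = -5.45 − (-2.2)(2.6) = 0.27
var(P) = 2.16,  var(Q) = 0.24
ρ = 0.27 / √(2.16·0.24) ≈ 0.375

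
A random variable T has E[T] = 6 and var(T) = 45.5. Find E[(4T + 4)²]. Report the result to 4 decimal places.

E[4T + 4] = 4·6 + 4 = 28
var(4T + 4) = (4)²·45.5 = 728
E[(4T + 4)²] = var((4T + 4)) + (E[(4T + 4)])² = 728 + (28)² = 1512

1512.0000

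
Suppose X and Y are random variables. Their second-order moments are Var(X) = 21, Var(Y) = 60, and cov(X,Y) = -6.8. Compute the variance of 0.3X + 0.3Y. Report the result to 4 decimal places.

6.0660

Var(0.3X + 0.3Y) = (0.3)²·Var(X) + (0.3)²·Var(Y) + 2·(0.3)·(0.3)·cov(X,Y)
= 0.09·21 + 0.09·60 + 0.18·-6.8 = 6.066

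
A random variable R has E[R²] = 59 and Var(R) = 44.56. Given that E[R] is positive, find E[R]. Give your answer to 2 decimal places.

(E[R])² = E[R²] − Var(R) = 59 − 44.56 = 14.44
E[R] = √14.44 = 3.8

3.80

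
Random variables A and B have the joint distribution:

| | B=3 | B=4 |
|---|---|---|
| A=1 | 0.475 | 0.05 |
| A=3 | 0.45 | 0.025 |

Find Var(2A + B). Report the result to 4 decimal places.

E[A] = 1.95,  E[B] = 3.075,  E[AB] = 5.975
Var(A) = 4.8 − (1.95)² = 0.9975;  Var(B) = 9.525 − (3.075)² = 0.069375
Cov(A,B) = 5.975 − (1.95)(3.075) = -0.02125
Var(2A + B) = (2)²·0.9975 + (1)²·0.069375 + 2·(2)·(1)·-0.02125 = 3.974375

3.9744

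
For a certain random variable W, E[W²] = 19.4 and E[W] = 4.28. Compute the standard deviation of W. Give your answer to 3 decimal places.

1.040

var(W) = 19.4 − (4.28)² = 1.0816
σ(W) = √1.0816 ≈ 1.040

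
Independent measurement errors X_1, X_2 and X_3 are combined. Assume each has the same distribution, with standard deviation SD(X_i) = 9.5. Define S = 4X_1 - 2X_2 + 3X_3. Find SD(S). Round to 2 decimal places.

51.16

Var(X_i) = (9.5)² = 90.25
By independence, Var(S) = (4)²Var(X_1) + (-2)²Var(X_2) + (3)²Var(X_3)
= (4)²·90.25 + (-2)²·90.25 + (3)²·90.25 = 2617.25
SD(S) = √2617.25 ≈ 51.16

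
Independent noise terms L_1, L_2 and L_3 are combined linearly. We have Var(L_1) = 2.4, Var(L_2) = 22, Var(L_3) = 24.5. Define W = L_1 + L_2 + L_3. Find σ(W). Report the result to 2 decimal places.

6.99

By independence, Var(W) = (1)²Var(L_1) + (1)²Var(L_2) + (1)²Var(L_3)
= (1)²·2.4 + (1)²·22 + (1)²·24.5 = 48.9
σ(W) = √48.9 ≈ 6.99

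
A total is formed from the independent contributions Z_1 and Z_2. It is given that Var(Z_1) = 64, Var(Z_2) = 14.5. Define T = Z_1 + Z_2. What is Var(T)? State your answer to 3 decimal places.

By independence, Var(T) = (1)²Var(Z_1) + (1)²Var(Z_2)
= (1)²·64 + (1)²·14.5 = 78.5

78.500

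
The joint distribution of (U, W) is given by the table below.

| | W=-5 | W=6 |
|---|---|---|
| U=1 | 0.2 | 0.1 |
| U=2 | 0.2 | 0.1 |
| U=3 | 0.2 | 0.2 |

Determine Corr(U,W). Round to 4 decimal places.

E[U] = 2.1,  E[W] = -0.6
E[UW] = -0.6
cov(U,W) = E[UW] − E[U]E[W] = -0.6 − (2.1)(-0.6) = 0.66
Var(U) = 0.69,  Var(W) = 29.04
ρ = 0.66 / √(0.69·29.04) ≈ 0.1474

0.1474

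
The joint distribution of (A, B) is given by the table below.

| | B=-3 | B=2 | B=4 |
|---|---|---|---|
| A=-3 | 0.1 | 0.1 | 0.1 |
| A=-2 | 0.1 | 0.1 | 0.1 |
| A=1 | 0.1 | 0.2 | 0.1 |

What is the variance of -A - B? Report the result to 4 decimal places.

E[A] = -1.1,  E[B] = 1.1,  E[AB] = -1
V(A) = 4.3 − (-1.1)² = 3.09;  V(B) = 9.1 − (1.1)² = 7.89
cov(A,B) = -1 − (-1.1)(1.1) = 0.21
V(-A - B) = (-1)²·3.09 + (-1)²·7.89 + 2·(-1)·(-1)·0.21 = 11.4

11.4000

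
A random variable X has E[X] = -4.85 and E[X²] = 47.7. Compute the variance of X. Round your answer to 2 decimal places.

24.18

Var(X) = 47.7 − (-4.85)² = 24.1775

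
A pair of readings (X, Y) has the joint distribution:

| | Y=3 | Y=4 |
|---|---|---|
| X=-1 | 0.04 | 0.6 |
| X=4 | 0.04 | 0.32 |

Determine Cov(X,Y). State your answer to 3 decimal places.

-0.056

E[X] = 0.8,  E[Y] = 3.92
E[XY] = 3.08
Cov(X,Y) = E[XY] − E[X]E[Y] = 3.08 − (0.8)(3.92) = -0.056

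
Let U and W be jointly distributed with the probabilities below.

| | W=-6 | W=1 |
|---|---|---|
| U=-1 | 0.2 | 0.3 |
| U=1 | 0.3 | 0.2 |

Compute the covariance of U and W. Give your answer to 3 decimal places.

E[U] = 0,  E[W] = -2.5
E[UW] = -0.7
cov(U,W) = E[UW] − E[U]E[W] = -0.7 − (0)(-2.5) = -0.7

-0.700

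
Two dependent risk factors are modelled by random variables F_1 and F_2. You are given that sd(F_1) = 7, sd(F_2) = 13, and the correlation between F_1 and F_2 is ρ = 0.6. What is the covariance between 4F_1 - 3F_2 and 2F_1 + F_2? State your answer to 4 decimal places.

-224.2000

var(F_1) = (7)² = 49;  var(F_2) = (13)² = 169
Cov(F_1,F_2) = ρ·sd(F_1)·sd(F_2) = 0.6·7·13 = 54.6
Cov(4F_1 - 3F_2, 2F_1 + F_2) = (4)(2)var(F_1) + (-3)(1)var(F_2) + [(4)(1) + (-3)(2)]Cov(F_1,F_2)
= 8·49 + -3·169 + -2·54.6 = -224.2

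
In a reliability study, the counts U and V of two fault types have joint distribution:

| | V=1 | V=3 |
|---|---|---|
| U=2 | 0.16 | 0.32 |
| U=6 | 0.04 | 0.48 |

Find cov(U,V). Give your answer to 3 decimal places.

0.512

E[U] = 4.08,  E[V] = 2.6
E[UV] = 11.12
cov(U,V) = E[UV] − E[U]E[V] = 11.12 − (4.08)(2.6) = 0.512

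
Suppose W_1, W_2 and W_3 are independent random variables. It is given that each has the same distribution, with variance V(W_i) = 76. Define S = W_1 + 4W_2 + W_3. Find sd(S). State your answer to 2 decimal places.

By independence, V(S) = (1)²V(W_1) + (4)²V(W_2) + (1)²V(W_3)
= (1)²·76 + (4)²·76 + (1)²·76 = 1368
sd(S) = √1368 ≈ 36.99

36.99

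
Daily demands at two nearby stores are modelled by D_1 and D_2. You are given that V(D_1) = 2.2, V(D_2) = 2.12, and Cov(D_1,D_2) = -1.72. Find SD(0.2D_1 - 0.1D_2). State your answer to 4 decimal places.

V(0.2D_1 - 0.1D_2) = (0.2)²·V(D_1) + (-0.1)²·V(D_2) + 2·(0.2)·(-0.1)·Cov(D_1,D_2)
= 0.04·2.2 + 0.01·2.12 + -0.04·-1.72 = 0.178
SD(0.2D_1 - 0.1D_2) = √0.178 ≈ 0.4219

0.4219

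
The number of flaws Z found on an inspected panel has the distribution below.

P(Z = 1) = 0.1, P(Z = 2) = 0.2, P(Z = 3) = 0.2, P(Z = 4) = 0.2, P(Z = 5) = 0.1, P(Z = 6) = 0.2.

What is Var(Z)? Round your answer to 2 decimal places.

E[Z] = (1)(0.1) + (2)(0.2) + (3)(0.2) + (4)(0.2) + (5)(0.1) + (6)(0.2) = 3.6
E[Z²] = (1)²(0.1) + (2)²(0.2) + (3)²(0.2) + (4)²(0.2) + (5)²(0.1) + (6)²(0.2) = 15.6
Var(Z) = E[Z²] − (E[Z])² = 15.6 − (3.6)² = 2.64

2.64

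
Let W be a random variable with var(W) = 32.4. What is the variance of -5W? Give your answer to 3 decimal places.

var(-5W) = (-5)²·var(W) = 25·32.4 = 810

810.000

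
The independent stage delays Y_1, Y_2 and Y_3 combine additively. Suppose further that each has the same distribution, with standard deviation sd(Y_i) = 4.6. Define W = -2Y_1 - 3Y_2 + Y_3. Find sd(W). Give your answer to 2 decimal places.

Var(Y_i) = (4.6)² = 21.16
By independence, Var(W) = (-2)²Var(Y_1) + (-3)²Var(Y_2) + (1)²Var(Y_3)
= (-2)²·21.16 + (-3)²·21.16 + (1)²·21.16 = 296.24
sd(W) = √296.24 ≈ 17.21

17.21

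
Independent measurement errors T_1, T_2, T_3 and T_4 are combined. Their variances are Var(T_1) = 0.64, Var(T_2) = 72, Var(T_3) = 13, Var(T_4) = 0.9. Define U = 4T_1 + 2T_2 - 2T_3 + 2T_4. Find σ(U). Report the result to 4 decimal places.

By independence, Var(U) = (4)²Var(T_1) + (2)²Var(T_2) + (-2)²Var(T_3) + (2)²Var(T_4)
= (4)²·0.64 + (2)²·72 + (-2)²·13 + (2)²·0.9 = 353.84
σ(U) = √353.84 ≈ 18.8106

18.8106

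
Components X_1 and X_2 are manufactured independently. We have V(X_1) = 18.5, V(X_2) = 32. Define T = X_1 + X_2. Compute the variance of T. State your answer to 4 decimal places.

50.5000

By independence, V(T) = (1)²V(X_1) + (1)²V(X_2)
= (1)²·18.5 + (1)²·32 = 50.5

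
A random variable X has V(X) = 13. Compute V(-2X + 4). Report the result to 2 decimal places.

V(-2X + 4) = (-2)²·V(X) = 4·13 = 52

52.00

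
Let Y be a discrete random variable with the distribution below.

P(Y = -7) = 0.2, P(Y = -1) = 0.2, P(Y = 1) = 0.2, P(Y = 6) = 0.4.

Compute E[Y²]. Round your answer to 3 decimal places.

E[Y²] = (-7)²(0.2) + (-1)²(0.2) + (1)²(0.2) + (6)²(0.4) = 24.6

24.600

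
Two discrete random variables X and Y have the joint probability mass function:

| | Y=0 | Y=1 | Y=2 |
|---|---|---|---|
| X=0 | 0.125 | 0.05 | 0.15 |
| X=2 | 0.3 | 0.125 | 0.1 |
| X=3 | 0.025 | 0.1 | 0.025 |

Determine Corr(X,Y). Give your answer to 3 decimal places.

E[X] = 1.5,  E[Y] = 0.825
E[XY] = 1.1
cov(X,Y) = E[XY] − E[X]E[Y] = 1.1 − (1.5)(0.825) = -0.1375
Var(X) = 1.2,  Var(Y) = 0.694375
ρ = -0.1375 / √(1.2·0.694375) ≈ -0.151

-0.151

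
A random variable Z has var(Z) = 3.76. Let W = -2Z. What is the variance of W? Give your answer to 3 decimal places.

15.040

var(-2Z) = (-2)²·var(Z) = 4·3.76 = 15.04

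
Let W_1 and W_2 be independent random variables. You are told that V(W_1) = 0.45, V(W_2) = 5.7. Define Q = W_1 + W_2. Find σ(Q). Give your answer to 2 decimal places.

2.48

By independence, V(Q) = (1)²V(W_1) + (1)²V(W_2)
= (1)²·0.45 + (1)²·5.7 = 6.15
σ(Q) = √6.15 ≈ 2.48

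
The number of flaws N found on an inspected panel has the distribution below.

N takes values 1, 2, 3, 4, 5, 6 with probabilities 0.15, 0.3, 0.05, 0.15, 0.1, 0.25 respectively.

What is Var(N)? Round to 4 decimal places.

3.4500

E[N] = (1)(0.15) + (2)(0.3) + (3)(0.05) + (4)(0.15) + (5)(0.1) + (6)(0.25) = 3.5
E[N²] = (1)²(0.15) + (2)²(0.3) + (3)²(0.05) + (4)²(0.15) + (5)²(0.1) + (6)²(0.25) = 15.7
Var(N) = E[N²] − (E[N])² = 15.7 − (3.5)² = 3.45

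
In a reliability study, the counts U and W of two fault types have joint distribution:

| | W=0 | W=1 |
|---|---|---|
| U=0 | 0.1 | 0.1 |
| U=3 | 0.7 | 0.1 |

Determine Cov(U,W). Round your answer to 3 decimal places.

-0.180

E[U] = 2.4,  E[W] = 0.2
E[UW] = 0.3
Cov(U,W) = E[UW] − E[U]E[W] = 0.3 − (2.4)(0.2) = -0.18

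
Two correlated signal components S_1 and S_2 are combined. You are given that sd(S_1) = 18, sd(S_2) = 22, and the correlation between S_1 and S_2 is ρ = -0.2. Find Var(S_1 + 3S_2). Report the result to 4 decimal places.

4204.8000

Var(S_1) = (18)² = 324;  Var(S_2) = (22)² = 484
Cov(S_1,S_2) = ρ·sd(S_1)·sd(S_2) = -0.2·18·22 = -79.2
Var(S_1 + 3S_2) = (1)²·Var(S_1) + (3)²·Var(S_2) + 2·(1)·(3)·Cov(S_1,S_2)
= 1·324 + 9·484 + 6·-79.2 = 4204.8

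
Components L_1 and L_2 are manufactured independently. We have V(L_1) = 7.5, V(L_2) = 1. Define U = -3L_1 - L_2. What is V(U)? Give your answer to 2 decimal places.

By independence, V(U) = (-3)²V(L_1) + (-1)²V(L_2)
= (-3)²·7.5 + (-1)²·1 = 68.5

68.50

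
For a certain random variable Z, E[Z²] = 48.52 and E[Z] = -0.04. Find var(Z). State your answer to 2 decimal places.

var(Z) = 48.52 − (-0.04)² = 48.5184

48.52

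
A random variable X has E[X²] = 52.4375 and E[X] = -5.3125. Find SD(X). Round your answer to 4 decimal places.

4.9209

var(X) = 52.4375 − (-5.3125)² = 24.21484375
SD(X) = √24.21484375 ≈ 4.9209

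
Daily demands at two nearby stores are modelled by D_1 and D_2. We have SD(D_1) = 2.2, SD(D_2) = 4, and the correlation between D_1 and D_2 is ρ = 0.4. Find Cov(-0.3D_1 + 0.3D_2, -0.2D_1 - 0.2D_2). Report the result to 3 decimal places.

-0.670

var(D_1) = (2.2)² = 4.84;  var(D_2) = (4)² = 16
Cov(D_1,D_2) = ρ·SD(D_1)·SD(D_2) = 0.4·2.2·4 = 3.52
Cov(-0.3D_1 + 0.3D_2, -0.2D_1 - 0.2D_2) = (-0.3)(-0.2)var(D_1) + (0.3)(-0.2)var(D_2) + [(-0.3)(-0.2) + (0.3)(-0.2)]Cov(D_1,D_2)
= 0.06·4.84 + -0.06·16 + 0·3.52 = -0.6696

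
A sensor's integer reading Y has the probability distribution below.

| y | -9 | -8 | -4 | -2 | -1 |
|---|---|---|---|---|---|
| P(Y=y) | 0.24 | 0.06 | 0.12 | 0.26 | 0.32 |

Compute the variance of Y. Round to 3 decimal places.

10.878

E[Y] = (-9)(0.24) + (-8)(0.06) + (-4)(0.12) + (-2)(0.26) + (-1)(0.32) = -3.96
E[Y²] = (-9)²(0.24) + (-8)²(0.06) + (-4)²(0.12) + (-2)²(0.26) + (-1)²(0.32) = 26.56
var(Y) = E[Y²] − (E[Y])² = 26.56 − (-3.96)² = 10.8784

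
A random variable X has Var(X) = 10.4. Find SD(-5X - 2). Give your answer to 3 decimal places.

Var(-5X - 2) = (-5)²·10.4 = 260
SD(-5X - 2) = √260 ≈ 16.125

16.125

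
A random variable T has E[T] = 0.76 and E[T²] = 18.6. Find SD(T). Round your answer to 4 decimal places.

4.2453

var(T) = 18.6 − (0.76)² = 18.0224
SD(T) = √18.0224 ≈ 4.2453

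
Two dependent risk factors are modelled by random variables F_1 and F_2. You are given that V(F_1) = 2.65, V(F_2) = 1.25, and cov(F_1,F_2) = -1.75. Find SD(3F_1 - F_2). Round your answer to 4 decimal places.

5.9666

V(3F_1 - F_2) = (3)²·V(F_1) + (-1)²·V(F_2) + 2·(3)·(-1)·cov(F_1,F_2)
= 9·2.65 + 1·1.25 + -6·-1.75 = 35.6
SD(3F_1 - F_2) = √35.6 ≈ 5.9666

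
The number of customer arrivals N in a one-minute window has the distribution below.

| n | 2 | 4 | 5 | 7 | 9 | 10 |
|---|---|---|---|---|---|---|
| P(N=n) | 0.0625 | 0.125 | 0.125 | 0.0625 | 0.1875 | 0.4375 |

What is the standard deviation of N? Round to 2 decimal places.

2.70

E[N] = (2)(0.0625) + (4)(0.125) + (5)(0.125) + (7)(0.0625) + (9)(0.1875) + (10)(0.4375) = 7.75
E[N²] = (2)²(0.0625) + (4)²(0.125) + (5)²(0.125) + (7)²(0.0625) + (9)²(0.1875) + (10)²(0.4375) = 67.375
V(N) = E[N²] − (E[N])² = 67.375 − (7.75)² = 7.3125
SD(N) = √7.3125 ≈ 2.70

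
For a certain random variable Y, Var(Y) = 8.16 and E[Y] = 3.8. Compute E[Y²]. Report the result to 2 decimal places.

E[Y²] = Var(Y) + (E[Y])² = 8.16 + (3.8)² = 22.6

22.60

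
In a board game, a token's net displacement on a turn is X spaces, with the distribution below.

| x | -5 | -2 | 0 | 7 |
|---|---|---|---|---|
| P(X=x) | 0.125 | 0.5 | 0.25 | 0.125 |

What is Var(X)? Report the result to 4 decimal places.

10.6875

E[X] = (-5)(0.125) + (-2)(0.5) + (0)(0.25) + (7)(0.125) = -0.75
E[X²] = (-5)²(0.125) + (-2)²(0.5) + (0)²(0.25) + (7)²(0.125) = 11.25
Var(X) = E[X²] − (E[X])² = 11.25 − (-0.75)² = 10.6875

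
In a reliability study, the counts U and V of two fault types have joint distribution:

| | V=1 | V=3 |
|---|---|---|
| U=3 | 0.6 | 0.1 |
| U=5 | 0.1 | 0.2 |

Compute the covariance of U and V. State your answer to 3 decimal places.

E[U] = 3.6,  E[V] = 1.6
E[UV] = 6.2
cov(U,V) = E[UV] − E[U]E[V] = 6.2 − (3.6)(1.6) = 0.44

0.440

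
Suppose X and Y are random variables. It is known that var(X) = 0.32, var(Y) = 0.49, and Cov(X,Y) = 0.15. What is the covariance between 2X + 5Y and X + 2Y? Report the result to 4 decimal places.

6.8900

Cov(2X + 5Y, X + 2Y) = (2)(1)var(X) + (5)(2)var(Y) + [(2)(2) + (5)(1)]Cov(X,Y)
= 2·0.32 + 10·0.49 + 9·0.15 = 6.89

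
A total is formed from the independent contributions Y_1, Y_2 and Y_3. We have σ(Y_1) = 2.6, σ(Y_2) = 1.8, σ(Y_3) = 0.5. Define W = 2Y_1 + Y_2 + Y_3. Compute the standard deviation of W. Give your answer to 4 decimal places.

5.5254

Var(Y_1) = 6.76, Var(Y_2) = 3.24, Var(Y_3) = 0.25
By independence, Var(W) = (2)²Var(Y_1) + (1)²Var(Y_2) + (1)²Var(Y_3)
= (2)²·6.76 + (1)²·3.24 + (1)²·0.25 = 30.53
σ(W) = √30.53 ≈ 5.5254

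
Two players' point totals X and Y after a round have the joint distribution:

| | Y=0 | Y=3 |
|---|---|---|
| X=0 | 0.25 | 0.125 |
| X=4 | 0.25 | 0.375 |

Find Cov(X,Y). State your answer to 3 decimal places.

E[X] = 2.5,  E[Y] = 1.5
E[XY] = 4.5
Cov(X,Y) = E[XY] − E[X]E[Y] = 4.5 − (2.5)(1.5) = 0.75

0.750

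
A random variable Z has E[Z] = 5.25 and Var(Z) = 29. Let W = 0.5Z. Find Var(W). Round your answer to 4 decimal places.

7.2500

Var(0.5Z) = (0.5)²·Var(Z) = 0.25·29 = 7.25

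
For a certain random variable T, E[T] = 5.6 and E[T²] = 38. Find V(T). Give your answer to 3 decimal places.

6.640

V(T) = 38 − (5.6)² = 6.64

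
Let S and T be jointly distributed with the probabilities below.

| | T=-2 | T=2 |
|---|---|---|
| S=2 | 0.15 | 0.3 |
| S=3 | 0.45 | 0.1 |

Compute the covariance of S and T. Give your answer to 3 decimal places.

-0.480

E[S] = 2.55,  E[T] = -0.4
E[ST] = -1.5
Cov(S,T) = E[ST] − E[S]E[T] = -1.5 − (2.55)(-0.4) = -0.48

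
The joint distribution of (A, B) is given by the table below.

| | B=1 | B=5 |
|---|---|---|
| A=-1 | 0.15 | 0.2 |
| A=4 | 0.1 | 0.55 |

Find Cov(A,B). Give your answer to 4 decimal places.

1.2500

E[A] = 2.25,  E[B] = 4
E[AB] = 10.25
Cov(A,B) = E[AB] − E[A]E[B] = 10.25 − (2.25)(4) = 1.25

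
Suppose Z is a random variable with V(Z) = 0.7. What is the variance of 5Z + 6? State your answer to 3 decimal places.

17.500

V(5Z + 6) = (5)²·V(Z) = 25·0.7 = 17.5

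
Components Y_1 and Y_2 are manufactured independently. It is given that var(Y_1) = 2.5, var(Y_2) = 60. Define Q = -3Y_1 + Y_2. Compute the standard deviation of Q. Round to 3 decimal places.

By independence, var(Q) = (-3)²var(Y_1) + (1)²var(Y_2)
= (-3)²·2.5 + (1)²·60 = 82.5
sd(Q) = √82.5 ≈ 9.083

9.083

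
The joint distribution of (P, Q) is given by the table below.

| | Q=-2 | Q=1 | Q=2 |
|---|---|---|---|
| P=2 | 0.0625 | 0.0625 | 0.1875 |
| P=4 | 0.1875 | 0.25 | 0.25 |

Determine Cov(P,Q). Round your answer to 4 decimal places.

-0.1953

E[P] = 3.375,  E[Q] = 0.6875
E[PQ] = 2.125
Cov(P,Q) = E[PQ] − E[P]E[Q] = 2.125 − (3.375)(0.6875) = -0.1953125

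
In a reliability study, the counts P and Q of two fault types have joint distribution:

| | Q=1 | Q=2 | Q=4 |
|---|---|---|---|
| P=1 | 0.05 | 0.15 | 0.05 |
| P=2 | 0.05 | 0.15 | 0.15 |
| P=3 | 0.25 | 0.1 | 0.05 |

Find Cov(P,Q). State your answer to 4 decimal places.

E[P] = 2.15,  E[Q] = 2.15
E[PQ] = 4.4
Cov(P,Q) = E[PQ] − E[P]E[Q] = 4.4 − (2.15)(2.15) = -0.2225

-0.2225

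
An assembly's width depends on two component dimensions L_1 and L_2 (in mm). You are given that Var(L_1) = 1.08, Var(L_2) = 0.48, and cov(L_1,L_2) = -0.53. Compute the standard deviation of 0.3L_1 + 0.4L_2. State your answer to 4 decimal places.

Var(0.3L_1 + 0.4L_2) = (0.3)²·Var(L_1) + (0.4)²·Var(L_2) + 2·(0.3)·(0.4)·cov(L_1,L_2)
= 0.09·1.08 + 0.16·0.48 + 0.24·-0.53 = 0.0468
SD(0.3L_1 + 0.4L_2) = √0.0468 ≈ 0.2163

0.2163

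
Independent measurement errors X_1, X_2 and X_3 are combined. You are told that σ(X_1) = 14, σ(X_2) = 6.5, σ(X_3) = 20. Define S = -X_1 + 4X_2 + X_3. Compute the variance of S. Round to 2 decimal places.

Var(X_1) = 196, Var(X_2) = 42.25, Var(X_3) = 400
By independence, Var(S) = (-1)²Var(X_1) + (4)²Var(X_2) + (1)²Var(X_3)
= (-1)²·196 + (4)²·42.25 + (1)²·400 = 1272

1272.00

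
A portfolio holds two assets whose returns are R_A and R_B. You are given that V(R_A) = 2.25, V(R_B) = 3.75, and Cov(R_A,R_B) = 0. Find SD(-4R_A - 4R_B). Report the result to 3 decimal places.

V(-4R_A - 4R_B) = (-4)²·V(R_A) + (-4)²·V(R_B) + 2·(-4)·(-4)·Cov(R_A,R_B)
= 16·2.25 + 16·3.75 + 32·0 = 96
SD(-4R_A - 4R_B) = √96 ≈ 9.798

9.798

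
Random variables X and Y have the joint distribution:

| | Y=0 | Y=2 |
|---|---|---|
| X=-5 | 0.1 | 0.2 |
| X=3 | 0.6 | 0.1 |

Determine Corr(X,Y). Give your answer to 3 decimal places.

-0.524

E[X] = 0.6,  E[Y] = 0.6
E[XY] = -1.4
Cov(X,Y) = E[XY] − E[X]E[Y] = -1.4 − (0.6)(0.6) = -1.76
Var(X) = 13.44,  Var(Y) = 0.84
ρ = -1.76 / √(13.44·0.84) ≈ -0.524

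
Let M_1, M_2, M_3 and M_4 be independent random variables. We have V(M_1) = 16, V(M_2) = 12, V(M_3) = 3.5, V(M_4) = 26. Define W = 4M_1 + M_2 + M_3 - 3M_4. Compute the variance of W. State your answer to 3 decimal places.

505.500

By independence, V(W) = (4)²V(M_1) + (1)²V(M_2) + (1)²V(M_3) + (-3)²V(M_4)
= (4)²·16 + (1)²·12 + (1)²·3.5 + (-3)²·26 = 505.5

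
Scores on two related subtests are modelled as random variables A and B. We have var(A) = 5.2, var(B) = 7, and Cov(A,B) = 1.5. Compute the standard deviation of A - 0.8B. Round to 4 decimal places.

2.6981

var(A - 0.8B) = (1)²·var(A) + (-0.8)²·var(B) + 2·(1)·(-0.8)·Cov(A,B)
= 1·5.2 + 0.64·7 + -1.6·1.5 = 7.28
SD(A - 0.8B) = √7.28 ≈ 2.6981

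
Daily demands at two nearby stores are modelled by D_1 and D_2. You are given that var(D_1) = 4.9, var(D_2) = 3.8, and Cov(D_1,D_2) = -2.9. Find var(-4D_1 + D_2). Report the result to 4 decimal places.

105.4000

var(-4D_1 + D_2) = (-4)²·var(D_1) + (1)²·var(D_2) + 2·(-4)·(1)·Cov(D_1,D_2)
= 16·4.9 + 1·3.8 + -8·-2.9 = 105.4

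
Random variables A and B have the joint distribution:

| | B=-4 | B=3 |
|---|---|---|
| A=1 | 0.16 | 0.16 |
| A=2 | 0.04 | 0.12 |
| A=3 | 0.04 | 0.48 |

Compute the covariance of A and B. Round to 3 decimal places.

1.176

E[A] = 2.2,  E[B] = 1.32
E[AB] = 4.08
Cov(A,B) = E[AB] − E[A]E[B] = 4.08 − (2.2)(1.32) = 1.176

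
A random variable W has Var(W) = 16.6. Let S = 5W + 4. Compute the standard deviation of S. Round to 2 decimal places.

20.37

Var(5W + 4) = (5)²·16.6 = 415
sd(S) = √415 ≈ 20.37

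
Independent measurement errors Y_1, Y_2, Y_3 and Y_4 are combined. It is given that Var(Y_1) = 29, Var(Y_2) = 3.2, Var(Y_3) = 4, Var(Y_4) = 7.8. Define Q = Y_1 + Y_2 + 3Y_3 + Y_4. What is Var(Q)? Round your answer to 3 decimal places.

By independence, Var(Q) = (1)²Var(Y_1) + (1)²Var(Y_2) + (3)²Var(Y_3) + (1)²Var(Y_4)
= (1)²·29 + (1)²·3.2 + (3)²·4 + (1)²·7.8 = 76

76.000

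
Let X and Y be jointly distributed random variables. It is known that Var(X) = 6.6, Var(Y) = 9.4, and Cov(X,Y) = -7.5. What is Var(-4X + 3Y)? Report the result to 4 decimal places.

Var(-4X + 3Y) = (-4)²·Var(X) + (3)²·Var(Y) + 2·(-4)·(3)·Cov(X,Y)
= 16·6.6 + 9·9.4 + -24·-7.5 = 370.2

370.2000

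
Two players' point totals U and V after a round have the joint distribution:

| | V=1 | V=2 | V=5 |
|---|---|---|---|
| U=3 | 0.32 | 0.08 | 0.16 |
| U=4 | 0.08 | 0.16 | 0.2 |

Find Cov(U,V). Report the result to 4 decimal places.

0.2208

E[U] = 3.44,  E[V] = 2.68
E[UV] = 9.44
Cov(U,V) = E[UV] − E[U]E[V] = 9.44 − (3.44)(2.68) = 0.2208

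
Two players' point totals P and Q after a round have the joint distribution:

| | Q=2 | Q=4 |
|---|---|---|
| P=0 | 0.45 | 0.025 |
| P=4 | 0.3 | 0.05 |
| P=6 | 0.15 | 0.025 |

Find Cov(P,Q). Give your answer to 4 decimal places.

E[P] = 2.45,  E[Q] = 2.2
E[PQ] = 5.6
Cov(P,Q) = E[PQ] − E[P]E[Q] = 5.6 − (2.45)(2.2) = 0.21

0.2100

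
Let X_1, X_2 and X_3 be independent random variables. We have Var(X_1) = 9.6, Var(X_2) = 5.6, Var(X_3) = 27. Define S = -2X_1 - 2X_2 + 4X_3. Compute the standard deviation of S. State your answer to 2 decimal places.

By independence, Var(S) = (-2)²Var(X_1) + (-2)²Var(X_2) + (4)²Var(X_3)
= (-2)²·9.6 + (-2)²·5.6 + (4)²·27 = 492.8
SD(S) = √492.8 ≈ 22.20

22.20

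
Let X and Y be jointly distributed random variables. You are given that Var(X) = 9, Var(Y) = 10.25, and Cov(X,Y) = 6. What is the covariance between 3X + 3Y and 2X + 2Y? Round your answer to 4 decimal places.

187.5000

Cov(3X + 3Y, 2X + 2Y) = (3)(2)Var(X) + (3)(2)Var(Y) + [(3)(2) + (3)(2)]Cov(X,Y)
= 6·9 + 6·10.25 + 12·6 = 187.5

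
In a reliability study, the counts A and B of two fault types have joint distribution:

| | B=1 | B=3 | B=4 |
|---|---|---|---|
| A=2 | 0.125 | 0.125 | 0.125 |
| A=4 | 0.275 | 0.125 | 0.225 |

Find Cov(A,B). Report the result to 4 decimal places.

-0.0875

E[A] = 3.25,  E[B] = 2.55
E[AB] = 8.2
Cov(A,B) = E[AB] − E[A]E[B] = 8.2 − (3.25)(2.55) = -0.0875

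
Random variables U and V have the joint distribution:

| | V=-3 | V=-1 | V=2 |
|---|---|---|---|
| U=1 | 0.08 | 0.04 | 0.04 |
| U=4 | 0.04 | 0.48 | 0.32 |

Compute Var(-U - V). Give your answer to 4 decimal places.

E[U] = 3.52,  E[V] = -0.16,  E[UV] = -0.04
Var(U) = 13.6 − (3.52)² = 1.2096;  Var(V) = 3.04 − (-0.16)² = 3.0144
cov(U,V) = -0.04 − (3.52)(-0.16) = 0.5232
Var(-U - V) = (-1)²·1.2096 + (-1)²·3.0144 + 2·(-1)·(-1)·0.5232 = 5.2704

5.2704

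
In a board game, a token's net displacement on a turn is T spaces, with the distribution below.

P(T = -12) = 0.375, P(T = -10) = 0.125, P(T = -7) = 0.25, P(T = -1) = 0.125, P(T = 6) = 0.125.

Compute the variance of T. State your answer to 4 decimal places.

36.1094

E[T] = (-12)(0.375) + (-10)(0.125) + (-7)(0.25) + (-1)(0.125) + (6)(0.125) = -6.875
E[T²] = (-12)²(0.375) + (-10)²(0.125) + (-7)²(0.25) + (-1)²(0.125) + (6)²(0.125) = 83.375
Var(T) = E[T²] − (E[T])² = 83.375 − (-6.875)² = 36.109375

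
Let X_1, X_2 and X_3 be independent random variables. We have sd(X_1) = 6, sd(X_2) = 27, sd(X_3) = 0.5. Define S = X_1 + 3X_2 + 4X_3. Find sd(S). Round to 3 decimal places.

var(X_1) = 36, var(X_2) = 729, var(X_3) = 0.25
By independence, var(S) = (1)²var(X_1) + (3)²var(X_2) + (4)²var(X_3)
= (1)²·36 + (3)²·729 + (4)²·0.25 = 6601
sd(S) = √6601 ≈ 81.247

81.247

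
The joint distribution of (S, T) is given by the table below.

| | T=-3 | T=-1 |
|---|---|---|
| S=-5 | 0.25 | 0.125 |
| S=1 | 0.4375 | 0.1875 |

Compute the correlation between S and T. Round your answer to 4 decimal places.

E[S] = -1.25,  E[T] = -2.375
E[ST] = 2.875
Cov(S,T) = E[ST] − E[S]E[T] = 2.875 − (-1.25)(-2.375) = -0.09375
Var(S) = 8.4375,  Var(T) = 0.859375
ρ = -0.09375 / √(8.4375·0.859375) ≈ -0.0348

-0.0348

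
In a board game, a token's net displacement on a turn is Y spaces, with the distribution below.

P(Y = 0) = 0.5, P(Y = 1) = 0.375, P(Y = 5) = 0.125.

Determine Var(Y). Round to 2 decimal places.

2.50

E[Y] = (0)(0.5) + (1)(0.375) + (5)(0.125) = 1
E[Y²] = (0)²(0.5) + (1)²(0.375) + (5)²(0.125) = 3.5
Var(Y) = E[Y²] − (E[Y])² = 3.5 − (1)² = 2.5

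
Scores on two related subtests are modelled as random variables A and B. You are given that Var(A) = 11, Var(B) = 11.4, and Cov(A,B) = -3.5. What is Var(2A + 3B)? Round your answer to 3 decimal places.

104.600

Var(2A + 3B) = (2)²·Var(A) + (3)²·Var(B) + 2·(2)·(3)·Cov(A,B)
= 4·11 + 9·11.4 + 12·-3.5 = 104.6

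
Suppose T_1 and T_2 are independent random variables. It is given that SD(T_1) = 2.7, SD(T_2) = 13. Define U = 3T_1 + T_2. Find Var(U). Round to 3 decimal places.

Var(T_1) = 7.29, Var(T_2) = 169
By independence, Var(U) = (3)²Var(T_1) + (1)²Var(T_2)
= (3)²·7.29 + (1)²·169 = 234.61

234.610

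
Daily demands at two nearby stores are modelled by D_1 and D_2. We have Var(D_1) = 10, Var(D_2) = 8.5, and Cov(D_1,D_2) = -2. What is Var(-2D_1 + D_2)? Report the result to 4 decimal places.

Var(-2D_1 + D_2) = (-2)²·Var(D_1) + (1)²·Var(D_2) + 2·(-2)·(1)·Cov(D_1,D_2)
= 4·10 + 1·8.5 + -4·-2 = 56.5

56.5000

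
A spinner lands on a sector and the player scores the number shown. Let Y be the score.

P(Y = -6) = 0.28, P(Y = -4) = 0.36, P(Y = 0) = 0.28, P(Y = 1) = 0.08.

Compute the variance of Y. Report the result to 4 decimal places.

6.6784

E[Y] = (-6)(0.28) + (-4)(0.36) + (0)(0.28) + (1)(0.08) = -3.04
E[Y²] = (-6)²(0.28) + (-4)²(0.36) + (0)²(0.28) + (1)²(0.08) = 15.92
V(Y) = E[Y²] − (E[Y])² = 15.92 − (-3.04)² = 6.6784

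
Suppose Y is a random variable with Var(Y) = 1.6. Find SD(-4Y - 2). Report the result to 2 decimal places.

Var(-4Y - 2) = (-4)²·1.6 = 25.6
SD(-4Y - 2) = √25.6 ≈ 5.06

5.06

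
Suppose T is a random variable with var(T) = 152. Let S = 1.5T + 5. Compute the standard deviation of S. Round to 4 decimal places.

var(1.5T + 5) = (1.5)²·152 = 342
SD(S) = √342 ≈ 18.4932

18.4932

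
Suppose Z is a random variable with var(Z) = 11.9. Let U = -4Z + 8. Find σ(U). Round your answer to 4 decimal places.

var(-4Z + 8) = (-4)²·11.9 = 190.4
σ(U) = √190.4 ≈ 13.7986

13.7986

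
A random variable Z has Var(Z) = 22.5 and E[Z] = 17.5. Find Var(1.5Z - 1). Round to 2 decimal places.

50.63

Var(1.5Z - 1) = (1.5)²·Var(Z) = 2.25·22.5 = 50.625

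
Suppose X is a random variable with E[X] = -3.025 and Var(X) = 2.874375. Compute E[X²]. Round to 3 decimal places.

12.025

E[X²] = Var(X) + (E[X])² = 2.874375 + (-3.025)² = 12.025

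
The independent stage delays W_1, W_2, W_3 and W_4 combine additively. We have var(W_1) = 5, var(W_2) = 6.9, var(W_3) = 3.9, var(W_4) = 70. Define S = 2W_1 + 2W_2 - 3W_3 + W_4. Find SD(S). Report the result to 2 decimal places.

By independence, var(S) = (2)²var(W_1) + (2)²var(W_2) + (-3)²var(W_3) + (1)²var(W_4)
= (2)²·5 + (2)²·6.9 + (-3)²·3.9 + (1)²·70 = 152.7
SD(S) = √152.7 ≈ 12.36

12.36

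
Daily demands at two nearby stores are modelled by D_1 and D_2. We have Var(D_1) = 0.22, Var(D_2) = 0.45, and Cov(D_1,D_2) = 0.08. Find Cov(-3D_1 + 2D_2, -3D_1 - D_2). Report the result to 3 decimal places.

Cov(-3D_1 + 2D_2, -3D_1 - D_2) = (-3)(-3)Var(D_1) + (2)(-1)Var(D_2) + [(-3)(-1) + (2)(-3)]Cov(D_1,D_2)
= 9·0.22 + -2·0.45 + -3·0.08 = 0.84

0.840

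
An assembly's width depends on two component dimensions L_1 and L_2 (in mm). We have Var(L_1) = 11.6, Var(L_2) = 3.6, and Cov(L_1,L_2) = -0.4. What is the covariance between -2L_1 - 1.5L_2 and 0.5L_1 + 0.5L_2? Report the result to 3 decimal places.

Cov(-2L_1 - 1.5L_2, 0.5L_1 + 0.5L_2) = (-2)(0.5)Var(L_1) + (-1.5)(0.5)Var(L_2) + [(-2)(0.5) + (-1.5)(0.5)]Cov(L_1,L_2)
= -1·11.6 + -0.75·3.6 + -1.75·-0.4 = -13.6

-13.600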